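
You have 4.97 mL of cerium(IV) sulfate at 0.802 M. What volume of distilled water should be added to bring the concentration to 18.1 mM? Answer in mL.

18.1 mM = 0.0181 M.
V₂ = C₁V₁/C₂ = 0.802 × 4.97 / 0.0181 = 220 mL.
Diluent to add = V₂ − V₁ = 220 − 4.97 = 215 mL.

215 mL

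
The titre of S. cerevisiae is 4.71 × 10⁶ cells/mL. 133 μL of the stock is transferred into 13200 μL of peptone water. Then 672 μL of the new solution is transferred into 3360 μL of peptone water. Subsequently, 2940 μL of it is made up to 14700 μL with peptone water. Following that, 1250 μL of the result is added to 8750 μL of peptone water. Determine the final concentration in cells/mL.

Overall dilution factor = 100.2 × 6 × 5 × 8 = 2.41 × 10⁴.
4.71 × 10⁶ cells/mL / 2.41 × 10⁴ = 196 cells/mL.

196 cells/mL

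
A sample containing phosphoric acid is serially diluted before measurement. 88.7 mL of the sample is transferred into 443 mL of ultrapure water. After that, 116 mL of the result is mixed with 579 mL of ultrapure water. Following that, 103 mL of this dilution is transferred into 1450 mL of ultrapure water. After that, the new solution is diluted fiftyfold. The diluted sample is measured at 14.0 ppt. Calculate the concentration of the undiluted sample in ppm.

0.379 ppm

Overall dilution factor = 5.994 × 5.991 × 15.08 × 50 = 2.71 × 10⁴.
Original = 14.0 ppt × 2.71 × 10⁴ = 3.79 × 10⁵ ppt = 0.379 ppm.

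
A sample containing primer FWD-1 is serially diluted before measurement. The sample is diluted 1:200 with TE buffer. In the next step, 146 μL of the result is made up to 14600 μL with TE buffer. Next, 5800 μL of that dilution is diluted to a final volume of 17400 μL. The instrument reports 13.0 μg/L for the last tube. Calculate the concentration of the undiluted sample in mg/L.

Overall dilution factor = 200 × 100 × 3 = 6.00 × 10⁴.
Original = 13.0 μg/L × 6.00 × 10⁴ = 7.80 × 10⁵ μg/L = 780 mg/L.

780 mg/L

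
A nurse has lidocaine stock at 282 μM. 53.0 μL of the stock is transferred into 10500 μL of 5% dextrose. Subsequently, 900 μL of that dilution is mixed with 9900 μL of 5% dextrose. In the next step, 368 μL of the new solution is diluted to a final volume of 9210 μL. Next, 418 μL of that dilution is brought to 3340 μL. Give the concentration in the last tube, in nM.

Overall dilution factor = 199.1 × 12 × 25.03 × 7.990 = 4.78 × 10⁵.
282 μM / 4.78 × 10⁵ = 5.90 × 10⁻⁴ μM = 0.590 nM.

0.590 nM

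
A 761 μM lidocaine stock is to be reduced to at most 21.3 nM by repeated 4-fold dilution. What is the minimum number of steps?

Need 4ⁿ ≥ 3.57 × 10⁴, so n ≥ log(3.57 × 10⁴)/log(4) = 7.56.
Minimum whole steps: n = 8.

8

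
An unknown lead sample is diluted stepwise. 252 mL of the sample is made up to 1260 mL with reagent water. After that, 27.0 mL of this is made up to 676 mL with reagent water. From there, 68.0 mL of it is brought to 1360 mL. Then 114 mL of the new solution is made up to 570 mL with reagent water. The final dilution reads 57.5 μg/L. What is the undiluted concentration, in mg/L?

720 mg/L

Overall dilution factor = 5 × 25.04 × 20 × 5 = 1.25 × 10⁴.
Original = 57.5 μg/L × 1.25 × 10⁴ = 7.20 × 10⁵ μg/L = 720 mg/L.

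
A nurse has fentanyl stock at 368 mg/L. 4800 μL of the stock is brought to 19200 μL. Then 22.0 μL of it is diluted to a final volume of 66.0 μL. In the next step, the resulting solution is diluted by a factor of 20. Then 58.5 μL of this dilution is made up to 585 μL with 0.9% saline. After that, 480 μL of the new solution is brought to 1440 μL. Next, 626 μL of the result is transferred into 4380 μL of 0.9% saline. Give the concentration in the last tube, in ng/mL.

Overall dilution factor = 4 × 3 × 20 × 10 × 3 × 7.997 = 5.76 × 10⁴.
368 mg/L / 5.76 × 10⁴ = 6.39 × 10⁻³ mg/L = 6.39 ng/mL.

6.39 ng/mL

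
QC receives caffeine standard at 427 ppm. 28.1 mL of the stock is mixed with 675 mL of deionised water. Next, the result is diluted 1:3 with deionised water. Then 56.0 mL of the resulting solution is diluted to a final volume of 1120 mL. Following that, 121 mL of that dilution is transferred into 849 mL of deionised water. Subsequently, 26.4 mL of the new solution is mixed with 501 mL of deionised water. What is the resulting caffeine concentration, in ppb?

1.78 ppb

Overall dilution factor = 25.02 × 3 × 20 × 8.017 × 19.98 = 2.40 × 10⁵.
427 ppm / 2.40 × 10⁵ = 1.78 × 10⁻³ ppm = 1.78 ppb.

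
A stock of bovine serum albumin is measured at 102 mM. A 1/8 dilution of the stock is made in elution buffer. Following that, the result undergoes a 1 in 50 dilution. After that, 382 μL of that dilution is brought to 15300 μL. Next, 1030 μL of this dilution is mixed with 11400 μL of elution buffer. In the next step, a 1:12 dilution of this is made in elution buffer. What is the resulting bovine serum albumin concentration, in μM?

0.0440 μM

Overall dilution factor = 8 × 50 × 40.05 × 12.07 × 12 = 2.32 × 10⁶.
102 mM / 2.32 × 10⁶ = 4.40 × 10⁻⁵ mM = 0.0440 μM.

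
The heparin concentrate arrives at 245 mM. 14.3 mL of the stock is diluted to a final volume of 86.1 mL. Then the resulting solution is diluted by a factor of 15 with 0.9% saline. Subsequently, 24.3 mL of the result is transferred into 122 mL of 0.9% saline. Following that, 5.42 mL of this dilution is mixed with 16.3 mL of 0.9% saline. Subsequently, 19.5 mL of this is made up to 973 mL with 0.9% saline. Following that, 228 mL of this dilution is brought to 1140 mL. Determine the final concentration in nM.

451 nM

Overall dilution factor = 6.021 × 15 × 6.021 × 4.007 × 49.90 × 5 = 5.44 × 10⁵.
245 mM / 5.44 × 10⁵ = 4.51 × 10⁻⁴ mM = 451 nM.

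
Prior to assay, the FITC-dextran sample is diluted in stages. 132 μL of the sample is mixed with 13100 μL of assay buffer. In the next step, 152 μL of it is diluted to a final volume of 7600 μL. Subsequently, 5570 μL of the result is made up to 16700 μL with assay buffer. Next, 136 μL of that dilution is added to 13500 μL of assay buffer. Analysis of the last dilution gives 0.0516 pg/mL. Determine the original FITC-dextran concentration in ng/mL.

Overall dilution factor = 100.2 × 50 × 2.998 × 100.3 = 1.51 × 10⁶.
Original = 0.0516 pg/mL × 1.51 × 10⁶ = 7.77 × 10⁴ pg/mL = 77.7 ng/mL.

77.7 ng/mL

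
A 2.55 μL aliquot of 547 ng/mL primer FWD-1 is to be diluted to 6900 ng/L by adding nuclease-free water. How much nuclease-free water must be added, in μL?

6900 ng/L = 6.90 ng/mL.
V₂ = C₁V₁/C₂ = 547 × 2.55 / 6.90 = 202 μL.
Diluent to add = V₂ − V₁ = 202 − 2.55 = 200 μL.

200 μL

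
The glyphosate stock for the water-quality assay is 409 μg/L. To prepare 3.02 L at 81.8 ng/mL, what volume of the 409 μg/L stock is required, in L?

0.604 L

81.8 ng/mL = 81.8 μg/L.
V₁ = C₂V₂/C₁ = 81.8 × 3.02 / 409 = 0.604 L.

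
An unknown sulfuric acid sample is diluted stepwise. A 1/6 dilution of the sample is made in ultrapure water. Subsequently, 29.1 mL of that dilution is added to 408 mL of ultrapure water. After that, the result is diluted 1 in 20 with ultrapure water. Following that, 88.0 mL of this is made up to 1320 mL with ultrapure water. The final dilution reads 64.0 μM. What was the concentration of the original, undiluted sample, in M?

Overall dilution factor = 6 × 15.02 × 20 × 15 = 2.70 × 10⁴.
Original = 64.0 μM × 2.70 × 10⁴ = 1.73 × 10⁶ μM = 1.73 M.

1.73 M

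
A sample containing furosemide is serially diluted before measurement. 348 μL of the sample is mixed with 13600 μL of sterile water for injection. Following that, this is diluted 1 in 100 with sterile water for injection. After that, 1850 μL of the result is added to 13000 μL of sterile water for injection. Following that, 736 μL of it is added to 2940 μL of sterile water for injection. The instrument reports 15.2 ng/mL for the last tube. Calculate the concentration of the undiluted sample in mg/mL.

2.44 mg/mL

Overall dilution factor = 40.08 × 100 × 8.027 × 4.995 = 1.61 × 10⁵.
Original = 15.2 ng/mL × 1.61 × 10⁵ = 2.44 × 10⁶ ng/mL = 2.44 mg/mL.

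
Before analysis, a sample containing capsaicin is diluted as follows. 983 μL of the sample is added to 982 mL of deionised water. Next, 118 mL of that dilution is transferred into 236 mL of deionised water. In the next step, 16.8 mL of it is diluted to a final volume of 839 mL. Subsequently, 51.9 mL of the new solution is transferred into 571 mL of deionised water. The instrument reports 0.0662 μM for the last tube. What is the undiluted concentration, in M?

Overall dilution factor = 1000.0 × 3 × 49.94 × 12.00 = 1.80 × 10⁶.
Original = 0.0662 μM × 1.80 × 10⁶ = 1.19 × 10⁵ μM = 0.119 M.

0.119 M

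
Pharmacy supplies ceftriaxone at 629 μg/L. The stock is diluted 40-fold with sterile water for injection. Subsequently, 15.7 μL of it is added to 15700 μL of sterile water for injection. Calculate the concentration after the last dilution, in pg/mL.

Overall dilution factor = 40 × 1001 = 4.00 × 10⁴.
629 μg/L / 4.00 × 10⁴ = 0.0157 μg/L = 15.7 pg/mL.

15.7 pg/mL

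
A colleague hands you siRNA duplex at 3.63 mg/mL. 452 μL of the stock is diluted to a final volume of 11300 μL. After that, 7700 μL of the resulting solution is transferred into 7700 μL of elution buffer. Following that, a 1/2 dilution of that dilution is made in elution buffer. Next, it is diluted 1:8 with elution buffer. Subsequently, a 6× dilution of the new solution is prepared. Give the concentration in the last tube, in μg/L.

756 μg/L

Overall dilution factor = 25 × 2 × 2 × 8 × 6 = 4800.
3.63 mg/mL / 4800 = 7.56 × 10⁻⁴ mg/mL = 756 μg/L.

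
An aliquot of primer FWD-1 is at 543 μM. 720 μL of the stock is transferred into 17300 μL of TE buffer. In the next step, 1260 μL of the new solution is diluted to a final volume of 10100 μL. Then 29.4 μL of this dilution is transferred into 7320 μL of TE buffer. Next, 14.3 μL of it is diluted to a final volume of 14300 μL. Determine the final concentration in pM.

10.8 pM

Overall dilution factor = 25.03 × 8.016 × 250.0 × 1000 = 5.02 × 10⁷.
543 μM / 5.02 × 10⁷ = 1.08 × 10⁻⁵ μM = 10.8 pM.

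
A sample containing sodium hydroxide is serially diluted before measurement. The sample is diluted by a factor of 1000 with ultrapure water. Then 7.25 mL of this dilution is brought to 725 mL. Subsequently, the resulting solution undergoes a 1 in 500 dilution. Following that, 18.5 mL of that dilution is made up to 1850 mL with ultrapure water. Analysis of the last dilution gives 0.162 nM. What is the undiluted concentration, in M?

Overall dilution factor = 1000 × 100 × 500 × 100 = 5.00 × 10⁹.
Original = 0.162 nM × 5.00 × 10⁹ = 8.10 × 10⁸ nM = 0.810 M.

0.810 M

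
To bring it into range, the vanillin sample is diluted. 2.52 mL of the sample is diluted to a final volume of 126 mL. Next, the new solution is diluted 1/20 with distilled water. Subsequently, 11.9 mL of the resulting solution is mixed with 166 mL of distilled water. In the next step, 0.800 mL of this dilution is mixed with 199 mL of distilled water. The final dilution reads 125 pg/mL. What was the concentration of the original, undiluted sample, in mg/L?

Overall dilution factor = 50 × 20 × 14.95 × 249.8 = 3.73 × 10⁶.
Original = 125 pg/mL × 3.73 × 10⁶ = 4.67 × 10⁸ pg/mL = 467 mg/L.

467 mg/L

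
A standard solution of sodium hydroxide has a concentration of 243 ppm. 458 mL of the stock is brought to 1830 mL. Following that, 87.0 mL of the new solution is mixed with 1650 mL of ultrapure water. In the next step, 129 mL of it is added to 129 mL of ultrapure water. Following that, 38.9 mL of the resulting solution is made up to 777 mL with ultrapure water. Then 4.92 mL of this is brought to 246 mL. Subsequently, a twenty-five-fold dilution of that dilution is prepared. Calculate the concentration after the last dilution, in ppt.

61.0 ppt

Overall dilution factor = 3.996 × 19.97 × 2 × 19.97 × 50 × 25 = 3.98 × 10⁶.
243 ppm / 3.98 × 10⁶ = 6.10 × 10⁻⁵ ppm = 61.0 ppt.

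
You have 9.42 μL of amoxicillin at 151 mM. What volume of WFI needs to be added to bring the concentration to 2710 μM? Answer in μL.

2710 μM = 2.71 mM.
V₂ = C₁V₁/C₂ = 151 × 9.42 / 2.71 = 525 μL.
Diluent to add = V₂ − V₁ = 525 − 9.42 = 515 μL.

515 μL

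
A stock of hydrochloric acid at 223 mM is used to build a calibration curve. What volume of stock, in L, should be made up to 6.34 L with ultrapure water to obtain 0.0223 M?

0.0223 M = 22.3 mM.
V₁ = C₂V₂/C₁ = 22.3 × 6.34 / 223 = 0.634 L.

0.634 L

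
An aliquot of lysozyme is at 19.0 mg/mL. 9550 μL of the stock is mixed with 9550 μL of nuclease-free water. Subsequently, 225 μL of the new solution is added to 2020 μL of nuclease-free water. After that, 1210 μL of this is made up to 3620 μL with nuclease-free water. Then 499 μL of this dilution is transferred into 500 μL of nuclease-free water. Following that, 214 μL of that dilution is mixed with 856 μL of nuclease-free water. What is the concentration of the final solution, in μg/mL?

31.8 μg/mL

Overall dilution factor = 2 × 9.978 × 2.992 × 2.002 × 5 = 598.
19.0 mg/mL / 598 = 0.0318 mg/mL = 31.8 μg/mL.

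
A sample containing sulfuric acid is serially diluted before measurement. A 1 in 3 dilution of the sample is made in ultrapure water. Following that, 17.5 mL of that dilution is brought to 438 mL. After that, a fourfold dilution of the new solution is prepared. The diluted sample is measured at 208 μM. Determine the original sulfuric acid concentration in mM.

Overall dilution factor = 3 × 25.03 × 4 = 300.
Original = 208 μM × 300 = 6.25 × 10⁴ μM = 62.5 mM.

62.5 mM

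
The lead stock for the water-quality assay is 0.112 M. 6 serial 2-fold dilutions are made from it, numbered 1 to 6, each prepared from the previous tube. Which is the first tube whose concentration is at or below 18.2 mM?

Tube n has concentration 0.112 M / 2ⁿ.
Need 2ⁿ ≥ 0.112 M / 18.2 mM = 6.15, so n ≥ 2.62.
First such tube: n = 3.

tube 3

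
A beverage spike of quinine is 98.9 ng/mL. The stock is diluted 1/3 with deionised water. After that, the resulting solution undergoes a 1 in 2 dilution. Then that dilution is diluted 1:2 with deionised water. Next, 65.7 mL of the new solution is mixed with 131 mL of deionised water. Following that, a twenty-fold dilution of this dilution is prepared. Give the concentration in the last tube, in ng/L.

138 ng/L

Overall dilution factor = 3 × 2 × 2 × 2.994 × 20 = 719.
98.9 ng/mL / 719 = 0.138 ng/mL = 138 ng/L.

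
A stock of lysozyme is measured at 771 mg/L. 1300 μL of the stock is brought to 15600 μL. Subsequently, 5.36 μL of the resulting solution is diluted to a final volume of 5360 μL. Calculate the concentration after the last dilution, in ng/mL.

64.3 ng/mL

Overall dilution factor = 12 × 1000 = 1.20 × 10⁴.
771 mg/L / 1.20 × 10⁴ = 0.0643 mg/L = 64.3 ng/mL.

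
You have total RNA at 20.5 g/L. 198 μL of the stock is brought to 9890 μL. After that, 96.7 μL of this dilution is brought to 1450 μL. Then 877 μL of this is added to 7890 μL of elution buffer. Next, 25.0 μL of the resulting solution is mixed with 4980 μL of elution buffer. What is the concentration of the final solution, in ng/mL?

Overall dilution factor = 49.95 × 14.99 × 9.997 × 200.2 = 1.50 × 10⁶.
20.5 g/L / 1.50 × 10⁶ = 1.37 × 10⁻⁵ g/L = 13.7 ng/mL.

13.7 ng/mL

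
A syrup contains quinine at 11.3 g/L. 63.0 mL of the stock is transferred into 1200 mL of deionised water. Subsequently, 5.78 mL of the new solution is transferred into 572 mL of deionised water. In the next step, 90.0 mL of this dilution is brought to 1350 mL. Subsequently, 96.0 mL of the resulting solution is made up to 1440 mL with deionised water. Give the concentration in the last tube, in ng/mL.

25.1 ng/mL

Overall dilution factor = 20.05 × 99.96 × 15 × 15 = 4.51 × 10⁵.
11.3 g/L / 4.51 × 10⁵ = 2.51 × 10⁻⁵ g/L = 25.1 ng/mL.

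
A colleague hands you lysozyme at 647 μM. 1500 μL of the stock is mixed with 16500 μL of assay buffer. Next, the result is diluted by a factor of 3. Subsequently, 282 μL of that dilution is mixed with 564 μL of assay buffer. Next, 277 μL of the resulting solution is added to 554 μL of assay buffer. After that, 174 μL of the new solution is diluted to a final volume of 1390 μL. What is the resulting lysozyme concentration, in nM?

Overall dilution factor = 12 × 3 × 3 × 3 × 7.989 = 2588.
647 μM / 2588 = 0.250 μM = 250 nM.

250 nM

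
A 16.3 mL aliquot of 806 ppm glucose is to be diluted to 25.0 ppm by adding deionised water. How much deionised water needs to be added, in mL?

V₂ = C₁V₁/C₂ = 806 × 16.3 / 25.0 = 526 mL.
Diluent to add = V₂ − V₁ = 526 − 16.3 = 509 mL.

509 mL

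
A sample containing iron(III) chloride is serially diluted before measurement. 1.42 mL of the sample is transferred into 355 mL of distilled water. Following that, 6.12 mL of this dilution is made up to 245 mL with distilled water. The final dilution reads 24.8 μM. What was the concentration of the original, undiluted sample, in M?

0.249 M

Overall dilution factor = 251 × 40.03 = 1.00 × 10⁴.
Original = 24.8 μM × 1.00 × 10⁴ = 2.49 × 10⁵ μM = 0.249 M.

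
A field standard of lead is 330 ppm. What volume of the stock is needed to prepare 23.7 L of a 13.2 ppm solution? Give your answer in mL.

V₁ = C₂V₂/C₁ = 13.2 × 23.7 / 330 = 0.948 L = 948 mL.

948 mL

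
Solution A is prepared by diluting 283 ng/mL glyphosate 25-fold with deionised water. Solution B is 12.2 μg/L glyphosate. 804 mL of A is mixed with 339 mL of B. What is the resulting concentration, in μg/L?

11.6 μg/L

C_A = 283 ng/mL / 25 = 11.3 ng/mL.
C_B = 12.2 μg/L = 12.2 ng/mL.
C_mix = (C_A·V_A + C_B·V_B)/(V_A + V_B) = (11.3×804 + 12.2×339) / 1143 = 11.6 ng/mL = 11.6 μg/L.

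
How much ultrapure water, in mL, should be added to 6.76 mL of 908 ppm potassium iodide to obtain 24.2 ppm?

247 mL

V₂ = C₁V₁/C₂ = 908 × 6.76 / 24.2 = 254 mL.
Diluent to add = V₂ − V₁ = 254 − 6.76 = 247 mL.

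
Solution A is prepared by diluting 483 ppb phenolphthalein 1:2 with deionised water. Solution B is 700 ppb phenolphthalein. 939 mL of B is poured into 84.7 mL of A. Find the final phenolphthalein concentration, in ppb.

C_A = 483 ppb / 2 = 242 ppb.
C_mix = (C_A·V_A + C_B·V_B)/(V_A + V_B) = (242×84.7 + 700×939) / 1024 = 662 ppb.

662 ppb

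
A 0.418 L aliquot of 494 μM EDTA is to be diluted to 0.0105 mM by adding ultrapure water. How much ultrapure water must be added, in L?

19.2 L

0.0105 mM = 10.5 μM.
V₂ = C₁V₁/C₂ = 494 × 0.418 / 10.5 = 19.7 L.
Diluent to add = V₂ − V₁ = 19.7 − 0.418 = 19.2 L.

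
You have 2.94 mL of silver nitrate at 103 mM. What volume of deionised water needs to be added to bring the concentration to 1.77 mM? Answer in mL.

V₂ = C₁V₁/C₂ = 103 × 2.94 / 1.77 = 171 mL.
Diluent to add = V₂ − V₁ = 171 − 2.94 = 168 mL.

168 mL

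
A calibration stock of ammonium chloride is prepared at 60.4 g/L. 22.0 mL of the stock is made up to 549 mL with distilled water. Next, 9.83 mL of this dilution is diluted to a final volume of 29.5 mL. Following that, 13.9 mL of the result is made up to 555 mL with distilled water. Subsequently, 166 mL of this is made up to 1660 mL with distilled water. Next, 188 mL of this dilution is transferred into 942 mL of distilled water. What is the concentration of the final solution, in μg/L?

Overall dilution factor = 24.95 × 3.001 × 39.93 × 10 × 6.011 = 1.80 × 10⁵.
60.4 g/L / 1.80 × 10⁵ = 3.36 × 10⁻⁴ g/L = 336 μg/L.

336 μg/L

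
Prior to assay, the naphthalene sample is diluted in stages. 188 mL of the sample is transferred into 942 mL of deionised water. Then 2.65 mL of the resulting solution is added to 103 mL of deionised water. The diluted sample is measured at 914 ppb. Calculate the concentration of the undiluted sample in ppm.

Overall dilution factor = 6.011 × 39.87 = 240.
Original = 914 ppb × 240 = 2.19 × 10⁵ ppb = 219 ppm.

219 ppm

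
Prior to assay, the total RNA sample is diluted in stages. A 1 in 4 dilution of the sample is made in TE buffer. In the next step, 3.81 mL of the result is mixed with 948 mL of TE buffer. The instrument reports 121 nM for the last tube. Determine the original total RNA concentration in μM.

121 μM

Overall dilution factor = 4 × 249.8 = 999.
Original = 121 nM × 999 = 1.21 × 10⁵ nM = 121 μM.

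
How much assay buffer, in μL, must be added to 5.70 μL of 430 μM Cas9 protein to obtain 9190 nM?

261 μL

9190 nM = 9.19 μM.
V₂ = C₁V₁/C₂ = 430 × 5.70 / 9.19 = 267 μL.
Diluent to add = V₂ − V₁ = 267 − 5.70 = 261 μL.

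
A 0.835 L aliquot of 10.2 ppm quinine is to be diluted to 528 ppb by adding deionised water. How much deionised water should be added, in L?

528 ppb = 0.528 ppm.
V₂ = C₁V₁/C₂ = 10.2 × 0.835 / 0.528 = 16.1 L.
Diluent to add = V₂ − V₁ = 16.1 − 0.835 = 15.3 L.

15.3 L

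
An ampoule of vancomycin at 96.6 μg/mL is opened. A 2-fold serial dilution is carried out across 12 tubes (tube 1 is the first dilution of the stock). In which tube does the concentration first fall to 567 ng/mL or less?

tube 8

Tube n has concentration 96.6 μg/mL / 2ⁿ.
Need 2ⁿ ≥ 96.6 μg/mL / 567 ng/mL = 170, so n ≥ 7.41.
First such tube: n = 8.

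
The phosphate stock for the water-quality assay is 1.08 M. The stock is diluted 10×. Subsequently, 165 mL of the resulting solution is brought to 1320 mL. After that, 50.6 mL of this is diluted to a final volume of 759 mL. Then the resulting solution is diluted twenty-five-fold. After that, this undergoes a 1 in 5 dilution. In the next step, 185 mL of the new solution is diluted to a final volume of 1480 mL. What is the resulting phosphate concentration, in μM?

0.900 μM

Overall dilution factor = 10 × 8 × 15 × 25 × 5 × 8 = 1.20 × 10⁶.
1.08 M / 1.20 × 10⁶ = 9.00 × 10⁻⁷ M = 0.900 μM.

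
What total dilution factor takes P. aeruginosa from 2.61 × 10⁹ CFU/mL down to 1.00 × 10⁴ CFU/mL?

2.61 × 10⁵

Factor = C₀/C_target = 2.61 × 10⁹ CFU/mL / 1.00 × 10⁴ CFU/mL = 2.61 × 10⁵.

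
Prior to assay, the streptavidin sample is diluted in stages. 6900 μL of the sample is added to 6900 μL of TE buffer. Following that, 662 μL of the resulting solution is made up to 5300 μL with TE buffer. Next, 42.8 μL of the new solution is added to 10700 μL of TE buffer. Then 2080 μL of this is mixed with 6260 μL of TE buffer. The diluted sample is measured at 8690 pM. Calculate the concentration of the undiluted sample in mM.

Overall dilution factor = 2 × 8.006 × 251 × 4.010 = 1.61 × 10⁴.
Original = 8690 pM × 1.61 × 10⁴ = 1.40 × 10⁸ pM = 0.140 mM.

0.140 mM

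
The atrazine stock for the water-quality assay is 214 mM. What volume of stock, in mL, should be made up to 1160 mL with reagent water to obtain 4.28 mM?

V₁ = C₂V₂/C₁ = 4.28 × 1160 / 214 = 23.2 mL.

23.2 mL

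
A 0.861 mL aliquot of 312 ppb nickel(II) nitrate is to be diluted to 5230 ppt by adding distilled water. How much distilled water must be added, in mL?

50.5 mL

5230 ppt = 5.23 ppb.
V₂ = C₁V₁/C₂ = 312 × 0.861 / 5.23 = 51.4 mL.
Diluent to add = V₂ − V₁ = 51.4 − 0.861 = 50.5 mL.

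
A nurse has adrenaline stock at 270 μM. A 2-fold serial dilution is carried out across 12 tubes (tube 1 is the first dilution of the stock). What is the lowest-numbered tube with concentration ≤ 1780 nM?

Tube n has concentration 270 μM / 2ⁿ.
Need 2ⁿ ≥ 270 μM / 1780 nM = 152, so n ≥ 7.24.
First such tube: n = 8.

tube 8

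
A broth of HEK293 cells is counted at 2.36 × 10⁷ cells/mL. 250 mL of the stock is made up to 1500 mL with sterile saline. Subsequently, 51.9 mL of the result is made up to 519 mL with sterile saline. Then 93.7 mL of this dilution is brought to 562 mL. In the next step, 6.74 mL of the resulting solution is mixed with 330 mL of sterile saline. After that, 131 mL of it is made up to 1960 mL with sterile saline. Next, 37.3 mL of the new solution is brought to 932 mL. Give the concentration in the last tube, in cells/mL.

3.51 cells/mL

Overall dilution factor = 6 × 10 × 5.998 × 49.96 × 14.96 × 24.99 = 6.72 × 10⁶.
2.36 × 10⁷ cells/mL / 6.72 × 10⁶ = 3.51 cells/mL.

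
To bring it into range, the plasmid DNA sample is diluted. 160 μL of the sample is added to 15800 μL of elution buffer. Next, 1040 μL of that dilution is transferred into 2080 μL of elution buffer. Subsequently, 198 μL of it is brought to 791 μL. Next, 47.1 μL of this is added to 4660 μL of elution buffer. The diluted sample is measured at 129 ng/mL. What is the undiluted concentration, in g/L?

15.4 g/L

Overall dilution factor = 99.75 × 3 × 3.995 × 99.94 = 1.19 × 10⁵.
Original = 129 ng/mL × 1.19 × 10⁵ = 1.54 × 10⁷ ng/mL = 15.4 g/L.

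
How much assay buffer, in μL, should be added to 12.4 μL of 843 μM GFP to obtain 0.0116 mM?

889 μL

0.0116 mM = 11.6 μM.
V₂ = C₁V₁/C₂ = 843 × 12.4 / 11.6 = 901 μL.
Diluent to add = V₂ − V₁ = 901 − 12.4 = 889 μL.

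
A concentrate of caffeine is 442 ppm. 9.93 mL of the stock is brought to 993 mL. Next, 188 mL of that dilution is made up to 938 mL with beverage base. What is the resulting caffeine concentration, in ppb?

886 ppb

Overall dilution factor = 100 × 4.989 = 499.
442 ppm / 499 = 0.886 ppm = 886 ppb.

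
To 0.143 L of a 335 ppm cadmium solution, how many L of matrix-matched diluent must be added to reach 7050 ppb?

7050 ppb = 7.05 ppm.
V₂ = C₁V₁/C₂ = 335 × 0.143 / 7.05 = 6.80 L.
Diluent to add = V₂ − V₁ = 6.80 − 0.143 = 6.65 L.

6.65 L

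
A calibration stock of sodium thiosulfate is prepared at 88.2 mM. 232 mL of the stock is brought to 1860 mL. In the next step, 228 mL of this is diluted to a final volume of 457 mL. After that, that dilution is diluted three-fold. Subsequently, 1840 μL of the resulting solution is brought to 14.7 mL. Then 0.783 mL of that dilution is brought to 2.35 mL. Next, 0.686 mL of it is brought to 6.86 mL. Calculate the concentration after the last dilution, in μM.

7.63 μM

Overall dilution factor = 8.017 × 2.004 × 3 × 7.989 × 3.001 × 10 = 1.16 × 10⁴.
88.2 mM / 1.16 × 10⁴ = 7.63 × 10⁻³ mM = 7.63 μM.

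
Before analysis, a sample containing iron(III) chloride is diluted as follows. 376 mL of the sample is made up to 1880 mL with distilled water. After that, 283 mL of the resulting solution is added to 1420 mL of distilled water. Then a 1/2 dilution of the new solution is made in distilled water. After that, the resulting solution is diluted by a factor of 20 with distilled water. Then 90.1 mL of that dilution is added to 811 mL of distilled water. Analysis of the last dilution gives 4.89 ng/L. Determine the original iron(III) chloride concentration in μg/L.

58.9 μg/L

Overall dilution factor = 5 × 6.018 × 2 × 20 × 10.00 = 1.20 × 10⁴.
Original = 4.89 ng/L × 1.20 × 10⁴ = 5.89 × 10⁴ ng/L = 58.9 μg/L.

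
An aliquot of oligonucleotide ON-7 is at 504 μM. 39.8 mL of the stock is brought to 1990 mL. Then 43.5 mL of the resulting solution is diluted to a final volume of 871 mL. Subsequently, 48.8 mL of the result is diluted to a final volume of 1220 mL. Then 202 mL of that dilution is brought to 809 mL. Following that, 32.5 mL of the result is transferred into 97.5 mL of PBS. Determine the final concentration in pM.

Overall dilution factor = 50 × 20.02 × 25 × 4.005 × 4 = 4.01 × 10⁵.
504 μM / 4.01 × 10⁵ = 1.26 × 10⁻³ μM = 1260 pM.

1260 pM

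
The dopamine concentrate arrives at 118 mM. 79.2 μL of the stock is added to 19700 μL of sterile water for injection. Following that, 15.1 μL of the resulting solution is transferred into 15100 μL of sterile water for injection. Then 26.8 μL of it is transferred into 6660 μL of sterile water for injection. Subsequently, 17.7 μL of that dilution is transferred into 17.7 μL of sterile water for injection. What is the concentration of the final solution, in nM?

Overall dilution factor = 249.7 × 1001 × 249.5 × 2 = 1.25 × 10⁸.
118 mM / 1.25 × 10⁸ = 9.46 × 10⁻⁷ mM = 0.946 nM.

0.946 nM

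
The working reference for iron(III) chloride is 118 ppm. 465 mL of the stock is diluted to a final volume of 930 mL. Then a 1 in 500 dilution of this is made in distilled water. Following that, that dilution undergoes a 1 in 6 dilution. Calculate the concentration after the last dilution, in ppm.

Overall dilution factor = 2 × 500 × 6 = 6000.
118 ppm / 6000 = 0.0197 ppm.

0.0197 ppm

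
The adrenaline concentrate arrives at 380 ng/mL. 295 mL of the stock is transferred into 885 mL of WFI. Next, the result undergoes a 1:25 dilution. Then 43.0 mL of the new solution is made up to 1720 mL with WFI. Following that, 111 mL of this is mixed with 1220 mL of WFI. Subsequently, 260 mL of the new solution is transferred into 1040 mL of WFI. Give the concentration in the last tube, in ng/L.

Overall dilution factor = 4 × 25 × 40 × 11.99 × 5 = 2.40 × 10⁵.
380 ng/mL / 2.40 × 10⁵ = 1.58 × 10⁻³ ng/mL = 1.58 ng/L.

1.58 ng/L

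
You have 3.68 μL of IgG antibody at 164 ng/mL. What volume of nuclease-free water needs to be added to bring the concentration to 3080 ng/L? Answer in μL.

3080 ng/L = 3.08 ng/mL.
V₂ = C₁V₁/C₂ = 164 × 3.68 / 3.08 = 196 μL.
Diluent to add = V₂ − V₁ = 196 − 3.68 = 192 μL.

192 μL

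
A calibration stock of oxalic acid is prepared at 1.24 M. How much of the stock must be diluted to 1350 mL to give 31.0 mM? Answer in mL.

31.0 mM = 0.0310 M.
V₁ = C₂V₂/C₁ = 0.0310 × 1350 / 1.24 = 33.8 mL.

33.8 mL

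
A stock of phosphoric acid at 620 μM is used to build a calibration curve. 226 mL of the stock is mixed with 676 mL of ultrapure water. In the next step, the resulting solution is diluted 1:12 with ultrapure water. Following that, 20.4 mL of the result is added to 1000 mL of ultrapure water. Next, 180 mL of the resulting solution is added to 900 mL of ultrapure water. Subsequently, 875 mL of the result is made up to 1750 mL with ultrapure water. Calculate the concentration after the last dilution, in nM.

21.6 nM

Overall dilution factor = 3.991 × 12 × 50.02 × 6 × 2 = 2.87 × 10⁴.
620 μM / 2.87 × 10⁴ = 0.0216 μM = 21.6 nM.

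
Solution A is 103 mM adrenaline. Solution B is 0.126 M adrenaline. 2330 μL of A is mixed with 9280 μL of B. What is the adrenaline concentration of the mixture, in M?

0.121 M

C_B = 0.126 M = 126 mM.
C_mix = (C_A·V_A + C_B·V_B)/(V_A + V_B) = (103×2330 + 126×9280) / 11610 = 121 mM = 0.121 M.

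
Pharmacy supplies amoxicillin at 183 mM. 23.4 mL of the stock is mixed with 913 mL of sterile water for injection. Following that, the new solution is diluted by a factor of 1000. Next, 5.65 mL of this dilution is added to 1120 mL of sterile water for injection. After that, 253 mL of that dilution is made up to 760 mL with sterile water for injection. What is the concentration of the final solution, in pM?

7640 pM

Overall dilution factor = 40.02 × 1000 × 199.2 × 3.004 = 2.39 × 10⁷.
183 mM / 2.39 × 10⁷ = 7.64 × 10⁻⁶ mM = 7640 pM.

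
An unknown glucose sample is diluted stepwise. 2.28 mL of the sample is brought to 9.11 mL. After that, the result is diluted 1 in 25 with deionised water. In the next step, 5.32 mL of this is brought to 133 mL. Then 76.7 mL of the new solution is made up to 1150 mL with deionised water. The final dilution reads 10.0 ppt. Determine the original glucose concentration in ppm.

Overall dilution factor = 3.996 × 25 × 25 × 14.99 = 3.74 × 10⁴.
Original = 10.0 ppt × 3.74 × 10⁴ = 3.74 × 10⁵ ppt = 0.374 ppm.

0.374 ppm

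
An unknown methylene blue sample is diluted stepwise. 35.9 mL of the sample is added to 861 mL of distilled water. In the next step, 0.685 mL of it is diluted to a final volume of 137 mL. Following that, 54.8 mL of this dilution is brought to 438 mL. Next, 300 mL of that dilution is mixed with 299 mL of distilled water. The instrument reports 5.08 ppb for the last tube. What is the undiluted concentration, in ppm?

405 ppm

Overall dilution factor = 24.98 × 200 × 7.993 × 1.997 = 7.97 × 10⁴.
Original = 5.08 ppb × 7.97 × 10⁴ = 4.05 × 10⁵ ppb = 405 ppm.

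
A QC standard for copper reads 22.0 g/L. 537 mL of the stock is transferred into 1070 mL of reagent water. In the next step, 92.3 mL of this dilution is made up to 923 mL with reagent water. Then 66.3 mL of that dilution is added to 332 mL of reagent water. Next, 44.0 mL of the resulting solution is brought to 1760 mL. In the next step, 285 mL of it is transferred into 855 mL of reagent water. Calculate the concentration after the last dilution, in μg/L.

Overall dilution factor = 2.993 × 10 × 6.008 × 40 × 4 = 2.88 × 10⁴.
22.0 g/L / 2.88 × 10⁴ = 7.65 × 10⁻⁴ g/L = 765 μg/L.

765 μg/L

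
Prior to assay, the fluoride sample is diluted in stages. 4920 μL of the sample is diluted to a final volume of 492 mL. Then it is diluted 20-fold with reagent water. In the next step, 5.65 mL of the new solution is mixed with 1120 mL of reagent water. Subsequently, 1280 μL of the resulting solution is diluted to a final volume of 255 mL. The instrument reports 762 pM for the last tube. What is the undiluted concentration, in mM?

Overall dilution factor = 100 × 20 × 199.2 × 199.2 = 7.94 × 10⁷.
Original = 762 pM × 7.94 × 10⁷ = 6.05 × 10¹⁰ pM = 60.5 mM.

60.5 mM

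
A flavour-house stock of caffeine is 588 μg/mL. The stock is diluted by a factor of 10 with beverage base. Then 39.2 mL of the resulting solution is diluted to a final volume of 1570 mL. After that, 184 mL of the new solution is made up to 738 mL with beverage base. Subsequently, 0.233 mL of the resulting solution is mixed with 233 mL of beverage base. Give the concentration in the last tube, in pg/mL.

Overall dilution factor = 10 × 40.05 × 4.011 × 1001 = 1.61 × 10⁶.
588 μg/mL / 1.61 × 10⁶ = 3.66 × 10⁻⁴ μg/mL = 366 pg/mL.

366 pg/mL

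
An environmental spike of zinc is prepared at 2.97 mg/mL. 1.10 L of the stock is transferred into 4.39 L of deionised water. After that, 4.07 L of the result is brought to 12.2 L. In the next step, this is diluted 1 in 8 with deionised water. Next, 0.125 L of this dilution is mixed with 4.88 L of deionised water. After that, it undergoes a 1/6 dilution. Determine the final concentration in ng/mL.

Overall dilution factor = 4.991 × 2.998 × 8 × 40.04 × 6 = 2.88 × 10⁴.
2.97 mg/mL / 2.88 × 10⁴ = 1.03 × 10⁻⁴ mg/mL = 103 ng/mL.

103 ng/mL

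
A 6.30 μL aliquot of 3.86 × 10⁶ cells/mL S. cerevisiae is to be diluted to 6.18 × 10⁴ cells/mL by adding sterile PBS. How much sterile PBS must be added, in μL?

387 μL

V₂ = C₁V₁/C₂ = 3.86 × 10⁶ × 6.30 / 6.18 × 10⁴ = 393 μL.
Diluent to add = V₂ − V₁ = 393 − 6.30 = 387 μL.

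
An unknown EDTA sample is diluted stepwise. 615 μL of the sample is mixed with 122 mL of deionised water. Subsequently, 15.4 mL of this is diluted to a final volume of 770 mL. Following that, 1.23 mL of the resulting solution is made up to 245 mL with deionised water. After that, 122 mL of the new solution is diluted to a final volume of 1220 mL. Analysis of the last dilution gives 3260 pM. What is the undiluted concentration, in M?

0.0647 M

Overall dilution factor = 199.4 × 50 × 199.2 × 10 = 1.99 × 10⁷.
Original = 3260 pM × 1.99 × 10⁷ = 6.47 × 10¹⁰ pM = 0.0647 M.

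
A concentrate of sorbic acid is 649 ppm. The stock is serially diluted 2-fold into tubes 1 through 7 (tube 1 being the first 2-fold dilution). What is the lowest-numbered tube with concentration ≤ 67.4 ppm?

Tube n has concentration 649 ppm / 2ⁿ.
Need 2ⁿ ≥ 649 ppm / 67.4 ppm = 9.63, so n ≥ 3.27.
First such tube: n = 4.

tube 4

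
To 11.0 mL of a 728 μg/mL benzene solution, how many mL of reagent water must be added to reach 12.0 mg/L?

656 mL

12.0 mg/L = 12.0 μg/mL.
V₂ = C₁V₁/C₂ = 728 × 11.0 / 12.0 = 667 mL.
Diluent to add = V₂ − V₁ = 667 − 11.0 = 656 mL.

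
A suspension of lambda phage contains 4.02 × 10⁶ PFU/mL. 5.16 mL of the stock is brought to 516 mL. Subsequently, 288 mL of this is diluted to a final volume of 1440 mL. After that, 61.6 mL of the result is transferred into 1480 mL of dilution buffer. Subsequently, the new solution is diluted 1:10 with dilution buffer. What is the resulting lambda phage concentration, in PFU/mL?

Overall dilution factor = 100 × 5 × 25.03 × 10 = 1.25 × 10⁵.
4.02 × 10⁶ PFU/mL / 1.25 × 10⁵ = 32.1 PFU/mL.

32.1 PFU/mL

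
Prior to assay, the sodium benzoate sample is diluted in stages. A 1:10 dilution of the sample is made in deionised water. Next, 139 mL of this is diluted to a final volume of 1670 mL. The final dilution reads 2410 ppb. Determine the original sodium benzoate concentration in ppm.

290 ppm

Overall dilution factor = 10 × 12.01 = 120.
Original = 2410 ppb × 120 = 2.90 × 10⁵ ppb = 290 ppm.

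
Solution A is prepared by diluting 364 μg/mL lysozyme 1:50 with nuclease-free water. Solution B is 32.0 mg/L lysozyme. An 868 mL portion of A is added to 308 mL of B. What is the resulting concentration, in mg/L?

C_A = 364 μg/mL / 50 = 7.28 μg/mL.
C_B = 32.0 mg/L = 32.0 μg/mL.
C_mix = (C_A·V_A + C_B·V_B)/(V_A + V_B) = (7.28×868 + 32.0×308) / 1176 = 13.8 μg/mL = 13.8 mg/L.

13.8 mg/L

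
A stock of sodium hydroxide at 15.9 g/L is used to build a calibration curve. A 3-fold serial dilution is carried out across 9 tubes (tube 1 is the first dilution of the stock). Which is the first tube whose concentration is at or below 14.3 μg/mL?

Tube n has concentration 15.9 g/L / 3ⁿ.
Need 3ⁿ ≥ 15.9 g/L / 14.3 μg/mL = 1112, so n ≥ 6.38.
First such tube: n = 7.

tube 7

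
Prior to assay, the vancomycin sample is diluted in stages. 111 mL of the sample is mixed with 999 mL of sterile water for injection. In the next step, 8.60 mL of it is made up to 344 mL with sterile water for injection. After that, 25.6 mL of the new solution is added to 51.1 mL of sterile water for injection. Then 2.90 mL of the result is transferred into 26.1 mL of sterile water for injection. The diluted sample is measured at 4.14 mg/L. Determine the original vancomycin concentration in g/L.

Overall dilution factor = 10 × 40 × 2.996 × 10 = 1.20 × 10⁴.
Original = 4.14 mg/L × 1.20 × 10⁴ = 4.96 × 10⁴ mg/L = 49.6 g/L.

49.6 g/L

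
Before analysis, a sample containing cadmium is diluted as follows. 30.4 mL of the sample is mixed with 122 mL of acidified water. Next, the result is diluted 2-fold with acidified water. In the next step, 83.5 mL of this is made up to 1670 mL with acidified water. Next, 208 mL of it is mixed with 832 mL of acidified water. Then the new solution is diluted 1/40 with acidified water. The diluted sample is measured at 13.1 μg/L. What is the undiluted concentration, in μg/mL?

525 μg/mL

Overall dilution factor = 5.013 × 2 × 20 × 5 × 40 = 4.01 × 10⁴.
Original = 13.1 μg/L × 4.01 × 10⁴ = 5.25 × 10⁵ μg/L = 525 μg/mL.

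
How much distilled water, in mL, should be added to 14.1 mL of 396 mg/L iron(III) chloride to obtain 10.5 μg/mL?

518 mL

10.5 μg/mL = 10.5 mg/L.
V₂ = C₁V₁/C₂ = 396 × 14.1 / 10.5 = 532 mL.
Diluent to add = V₂ − V₁ = 532 − 14.1 = 518 mL.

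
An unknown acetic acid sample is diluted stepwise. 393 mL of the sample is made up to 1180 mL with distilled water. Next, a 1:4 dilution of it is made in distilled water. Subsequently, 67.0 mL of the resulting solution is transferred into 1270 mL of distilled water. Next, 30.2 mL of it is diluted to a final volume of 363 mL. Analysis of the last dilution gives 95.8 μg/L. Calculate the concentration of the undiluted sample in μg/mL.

276 μg/mL

Overall dilution factor = 3.003 × 4 × 19.96 × 12.02 = 2881.
Original = 95.8 μg/L × 2881 = 2.76 × 10⁵ μg/L = 276 μg/mL.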